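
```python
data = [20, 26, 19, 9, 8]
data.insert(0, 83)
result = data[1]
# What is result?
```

Trace:
`data = [20, 26, 19, 9, 8]` → data = [20, 26, 19, 9, 8]
`data.insert(0, 83)` → data = [83, 20, 26, 19, 9, 8]
`result = data[1]` → result = 20
So result = 20

Answer: 20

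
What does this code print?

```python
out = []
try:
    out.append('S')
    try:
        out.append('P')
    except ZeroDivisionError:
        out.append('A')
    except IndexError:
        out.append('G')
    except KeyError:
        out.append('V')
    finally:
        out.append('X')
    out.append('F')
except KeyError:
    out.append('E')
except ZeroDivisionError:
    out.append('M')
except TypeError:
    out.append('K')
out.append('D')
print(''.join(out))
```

Execution trace: 'S' (try body) → 'P' (inner try body, no exception) → 'X' (inner finally) → 'F' (try body, no exception) → 'D' (after the try/except). Output: SPXFD

Answer: SPXFD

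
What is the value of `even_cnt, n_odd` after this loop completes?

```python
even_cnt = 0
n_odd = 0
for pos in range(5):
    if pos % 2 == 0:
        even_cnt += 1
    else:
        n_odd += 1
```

Count evens and odds in range(5)
`even_cnt, n_odd` takes the values: (0, 0) → (1, 0) → (1, 1) → (2, 1) → (2, 2) → (3, 2)

Answer: 3, 2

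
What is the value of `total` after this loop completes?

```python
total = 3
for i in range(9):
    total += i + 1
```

Start at 3, add 1 to 9 = 48
`total` takes the values: 3 → 4 → 6 → 9 → 13 → 18 → 24 → 31 → 39 → 48

Answer: 48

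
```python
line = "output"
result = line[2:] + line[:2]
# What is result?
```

Trace:
`line = "output"` → line = 'output'
`result = line[2:] + line[:2]` → result = 'tputou'
So result = 'tputou'

Answer: 'tputou'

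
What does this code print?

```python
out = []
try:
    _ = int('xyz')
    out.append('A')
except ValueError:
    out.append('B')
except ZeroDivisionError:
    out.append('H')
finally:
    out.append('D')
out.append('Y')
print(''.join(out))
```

Execution trace: 'B' (except ValueError) → 'D' (finally) → 'Y' (after the try/except). Output: BDY

Answer: BDY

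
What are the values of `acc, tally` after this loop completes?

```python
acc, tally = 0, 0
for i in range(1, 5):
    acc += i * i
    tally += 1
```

Sum of squares and count
`acc, tally` takes the values: (0, 0) → (1, 0) → (1, 1) → (5, 1) → (5, 2) → (14, 2) → (14, 3) → (30, 3) → (30, 4)

Answer: 30, 4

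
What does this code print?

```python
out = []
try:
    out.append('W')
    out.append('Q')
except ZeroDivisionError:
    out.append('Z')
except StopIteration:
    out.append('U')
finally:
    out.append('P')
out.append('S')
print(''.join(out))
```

Execution trace: 'W' (try body) → 'Q' (try body, no exception) → 'P' (finally) → 'S' (after the try/except). Output: WQPS

Answer: WQPS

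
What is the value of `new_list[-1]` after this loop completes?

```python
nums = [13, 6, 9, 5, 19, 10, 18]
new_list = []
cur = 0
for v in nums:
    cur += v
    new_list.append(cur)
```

Cumulative sum ends at 80
`new_list` takes the values: [] → [13] → [13, 19] → [13, 19, 28] → [13, 19, 28, 33] → [13, 19, 28, 33, 52] → [13, 19, 28, 33, 52, 62] → [13, 19, 28, 33, 52, 62, 80]
So `new_list[-1]` = 80

Answer: 80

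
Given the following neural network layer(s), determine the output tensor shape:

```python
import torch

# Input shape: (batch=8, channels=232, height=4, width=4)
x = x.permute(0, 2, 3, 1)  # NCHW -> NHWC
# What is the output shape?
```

Input: (8, 232, 4, 4) -> Output: (8, 4, 4, 232)

Answer: (8, 4, 4, 232)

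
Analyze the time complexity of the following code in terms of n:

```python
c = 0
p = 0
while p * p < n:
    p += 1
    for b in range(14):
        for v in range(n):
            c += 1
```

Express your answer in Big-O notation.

Each loop level contributes: √n × 1 × n. Multiplying the contributions gives O(n√n).

Answer: O(n√n)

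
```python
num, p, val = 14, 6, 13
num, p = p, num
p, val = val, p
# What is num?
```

Trace:
`num, p, val = 14, 6, 13` → num = 14; p = 6; val = 13
`num, p = p, num` → num = 6; p = 14
`p, val = val, p` → p = 13; val = 14
So num = 6

Answer: 6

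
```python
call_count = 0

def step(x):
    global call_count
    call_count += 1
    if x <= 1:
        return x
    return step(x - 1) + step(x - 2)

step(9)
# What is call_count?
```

Calls(x) = 1 + Calls(x-1) + Calls(x-2); Calls(0)=Calls(1)=1. For x=9 this gives 109.

Answer: 109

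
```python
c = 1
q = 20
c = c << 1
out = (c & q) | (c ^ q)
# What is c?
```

Trace:
`c = 1` → c = 1
`q = 20` → q = 20
`c = c << 1` → c = 2
`out = (c & q) | (c ^ q)` → out = 22
So c = 2

Answer: 2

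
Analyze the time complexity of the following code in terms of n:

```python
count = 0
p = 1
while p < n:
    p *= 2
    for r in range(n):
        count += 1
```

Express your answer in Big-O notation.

Each loop level contributes: log n × n. Multiplying the contributions gives O(n log n).

Answer: O(n log n)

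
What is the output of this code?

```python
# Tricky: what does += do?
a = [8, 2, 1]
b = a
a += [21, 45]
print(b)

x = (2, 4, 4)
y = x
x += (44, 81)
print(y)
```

Key concept: += behavior differs for mutable vs immutable.
Step by step:
`a = [8, 2, 1]` → a = [8, 2, 1]
`b = a` → b = [8, 2, 1] (same object as a)
`a += [21, 45]` → a = [8, 2, 1, 21, 45] (same object as b); b = [8, 2, 1, 21, 45] (same object as a)
`print(b)` → prints [8, 2, 1, 21, 45]
`x = (2, 4, 4)` → x = (2, 4, 4)
`y = x` → y = (2, 4, 4)
`x += (44, 81)` → x = (2, 4, 4, 44, 81)
`print(y)` → prints (2, 4, 4)

Answer:
[8, 2, 1, 21, 45]
(2, 4, 4)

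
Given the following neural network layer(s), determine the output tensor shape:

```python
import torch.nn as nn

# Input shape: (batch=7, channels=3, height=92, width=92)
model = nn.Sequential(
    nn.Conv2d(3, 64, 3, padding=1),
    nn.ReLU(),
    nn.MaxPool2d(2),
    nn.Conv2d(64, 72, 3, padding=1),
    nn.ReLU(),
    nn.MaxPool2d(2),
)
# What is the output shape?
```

Input: (7, 3, 92, 92) -> after first Conv2d: (7, 64, 92, 92) -> after first MaxPool2d: (7, 64, 46, 46) -> after second Conv2d: (7, 72, 46, 46) -> Output: (7, 72, 23, 23)

Answer: (7, 72, 23, 23)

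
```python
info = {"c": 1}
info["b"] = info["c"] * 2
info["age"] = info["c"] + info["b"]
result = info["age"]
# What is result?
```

Trace:
`info = {"c": 1}` → info = {'c': 1}
`info["b"] = info["c"] * 2` → info = {'c': 1, 'b': 2}
`info["age"] = info["c"] + info["b"]` → info = {'c': 1, 'b': 2, 'age': 3}
`result = info["age"]` → result = 3
So result = 3

Answer: 3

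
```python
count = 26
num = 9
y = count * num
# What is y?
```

Trace:
`count = 26` → count = 26
`num = 9` → num = 9
`y = count * num` → y = 234
So y = 234

Answer: 234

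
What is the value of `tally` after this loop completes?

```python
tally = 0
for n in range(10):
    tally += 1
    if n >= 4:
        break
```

Loop breaks when n reaches 4, tally is 5
`tally` takes the values: 0 → 1 → 2 → 3 → 4 → 5

Answer: 5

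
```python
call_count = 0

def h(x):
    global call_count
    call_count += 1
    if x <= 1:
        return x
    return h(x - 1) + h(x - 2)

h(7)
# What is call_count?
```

Calls(x) = 1 + Calls(x-1) + Calls(x-2); Calls(0)=Calls(1)=1. For x=7 this gives 41.

Answer: 41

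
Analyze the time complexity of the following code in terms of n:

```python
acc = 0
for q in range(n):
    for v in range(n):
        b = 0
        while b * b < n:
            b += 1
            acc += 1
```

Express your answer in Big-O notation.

Each loop level contributes: n × n × √n. Multiplying the contributions gives O(n^2√n).

Answer: O(n^2√n)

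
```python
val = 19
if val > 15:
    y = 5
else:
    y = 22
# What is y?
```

Trace:
`val = 19` → val = 19
`if val > 15: ...` → val > 15 is True → y = 5
So y = 5

Answer: 5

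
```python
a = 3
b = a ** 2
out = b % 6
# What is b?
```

Trace:
`a = 3` → a = 3
`b = a ** 2` → b = 9
`out = b % 6` → out = 3
So b = 9

Answer: 9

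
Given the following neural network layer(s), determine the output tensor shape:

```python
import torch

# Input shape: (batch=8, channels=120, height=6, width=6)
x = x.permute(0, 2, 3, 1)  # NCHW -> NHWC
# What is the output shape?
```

Input: (8, 120, 6, 6) -> Output: (8, 6, 6, 120)

Answer: (8, 6, 6, 120)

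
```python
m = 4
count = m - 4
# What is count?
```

Trace:
`m = 4` → m = 4
`count = m - 4` → count = 0
So count = 0

Answer: 0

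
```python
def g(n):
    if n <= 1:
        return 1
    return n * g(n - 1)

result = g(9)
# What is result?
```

g(9) = 9 * 8 * 7 * 6 * 5 * 4 * 3 * 2 * 1 = 362880

Answer: 362880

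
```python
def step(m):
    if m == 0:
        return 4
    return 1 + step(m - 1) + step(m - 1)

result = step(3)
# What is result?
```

step(m) = 1 + 2·step(m-1), step(0)=4. Closed form: (4+1)·2^3 - 1 = 39.

Answer: 39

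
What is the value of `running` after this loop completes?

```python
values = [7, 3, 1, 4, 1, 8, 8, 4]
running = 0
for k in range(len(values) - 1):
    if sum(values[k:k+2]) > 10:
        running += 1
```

Count windows with sum > 10
`running` takes the values: 0 → 1 → 2

Answer: 2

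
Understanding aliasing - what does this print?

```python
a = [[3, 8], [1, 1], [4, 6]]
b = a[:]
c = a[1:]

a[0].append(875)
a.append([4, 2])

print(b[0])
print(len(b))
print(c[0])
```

Key concept: slice with nested mutation.
Step by step:
`a = [[3, 8], [1, 1], [4, 6]]` → a = [[3, 8], [1, 1], [4, 6]]
`b = a[:]` → b = [[3, 8], [1, 1], [4, 6]]
`c = a[1:]` → c = [[1, 1], [4, 6]]
`a[0].append(875)` → a = [[3, 8, 875], [1, 1], [4, 6]]; b = [[3, 8, 875], [1, 1], [4, 6]]
`a.append([4, 2])` → a = [[3, 8, 875], [1, 1], [4, 6], [4, 2]]
`print(b[0])` → prints [3, 8, 875]
`print(len(b))` → prints 3
`print(c[0])` → prints [1, 1]

Answer:
[3, 8, 875]
3
[1, 1]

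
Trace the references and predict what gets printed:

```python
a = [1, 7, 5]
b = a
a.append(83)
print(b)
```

Key concept: basic list aliasing.
Step by step:
`a = [1, 7, 5]` → a = [1, 7, 5]
`b = a` → b = [1, 7, 5] (same object as a)
`a.append(83)` → a = [1, 7, 5, 83] (same object as b); b = [1, 7, 5, 83] (same object as a)
`print(b)` → prints [1, 7, 5, 83]

Answer: [1, 7, 5, 83]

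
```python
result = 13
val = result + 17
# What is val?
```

Trace:
`result = 13` → result = 13
`val = result + 17` → val = 30
So val = 30

Answer: 30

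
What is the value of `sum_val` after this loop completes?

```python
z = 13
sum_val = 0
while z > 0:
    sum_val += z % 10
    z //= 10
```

Sum digits of 13
`sum_val` takes the values: 0 → 3 → 4

Answer: 4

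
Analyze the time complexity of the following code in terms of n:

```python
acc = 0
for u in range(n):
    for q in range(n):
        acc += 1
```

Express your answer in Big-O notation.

Each loop level contributes: n × n. Multiplying the contributions gives O(n^2).

Answer: O(n^2)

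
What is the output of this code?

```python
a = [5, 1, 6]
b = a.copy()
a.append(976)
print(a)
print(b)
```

Key concept: list.copy() creates independent copy.
Step by step:
`a = [5, 1, 6]` → a = [5, 1, 6]
`b = a.copy()` → b = [5, 1, 6]
`a.append(976)` → a = [5, 1, 6, 976]
`print(a)` → prints [5, 1, 6, 976]
`print(b)` → prints [5, 1, 6]

Answer:
[5, 1, 6, 976]
[5, 1, 6]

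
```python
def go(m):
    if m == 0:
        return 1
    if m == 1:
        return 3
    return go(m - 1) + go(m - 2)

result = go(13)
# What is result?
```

Build up from base cases: go(0)=1, go(1)=3, go(2)=4, go(3)=7, go(4)=11, go(5)=18, go(6)=29, ..., go(13)=843

Answer: 843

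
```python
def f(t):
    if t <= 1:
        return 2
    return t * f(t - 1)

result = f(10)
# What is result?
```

f(10) = 10 * 9 * 8 * 7 * 6 * 5 * 4 * 3 * 2 * 2 = 7257600

Answer: 7257600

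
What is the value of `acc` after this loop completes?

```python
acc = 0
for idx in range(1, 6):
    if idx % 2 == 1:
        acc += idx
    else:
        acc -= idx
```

Add odd, subtract even
`acc` takes the values: 0 → 1 → -1 → 2 → -2 → 3

Answer: 3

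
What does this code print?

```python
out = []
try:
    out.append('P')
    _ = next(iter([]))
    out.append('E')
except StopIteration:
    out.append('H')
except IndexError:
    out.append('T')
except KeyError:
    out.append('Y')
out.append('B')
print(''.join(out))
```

Execution trace: 'P' (try body) → 'H' (except StopIteration) → 'B' (after the try/except). Output: PHB

Answer: PHB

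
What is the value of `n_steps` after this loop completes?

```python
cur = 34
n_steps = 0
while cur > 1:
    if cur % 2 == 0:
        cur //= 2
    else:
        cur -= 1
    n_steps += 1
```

Steps to reduce 34 to 1
`n_steps` takes the values: 0 → 1 → 2 → 3 → 4 → 5 → 6

Answer: 6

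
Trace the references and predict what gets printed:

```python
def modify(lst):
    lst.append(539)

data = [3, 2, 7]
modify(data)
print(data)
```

Key concept: function modifies passed list.
Step by step:
`data = [3, 2, 7]` → data = [3, 2, 7]
`modify(data)` → data = [3, 2, 7, 539]
`print(data)` → prints [3, 2, 7, 539]

Answer: [3, 2, 7, 539]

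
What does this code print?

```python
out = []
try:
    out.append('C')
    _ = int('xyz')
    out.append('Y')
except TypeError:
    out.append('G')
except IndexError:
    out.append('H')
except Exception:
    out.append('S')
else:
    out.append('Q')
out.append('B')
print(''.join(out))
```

Execution trace: 'C' (try body) → 'S' (except Exception) → 'B' (after the try/except). Output: CSB

Answer: CSB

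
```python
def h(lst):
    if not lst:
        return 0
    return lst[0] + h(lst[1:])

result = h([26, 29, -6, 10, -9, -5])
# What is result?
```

26 + 29 + (-6) + 10 + (-9) + (-5) + 0 = 45

Answer: 45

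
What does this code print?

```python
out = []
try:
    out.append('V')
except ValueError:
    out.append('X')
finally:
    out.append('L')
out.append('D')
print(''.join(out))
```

Execution trace: 'V' (try body, no exception) → 'L' (finally) → 'D' (after the try/except). Output: VLD

Answer: VLD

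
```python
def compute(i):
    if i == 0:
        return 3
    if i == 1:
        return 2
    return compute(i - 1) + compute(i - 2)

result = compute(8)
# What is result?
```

Build up from base cases: compute(0)=3, compute(1)=2, compute(2)=5, compute(3)=7, compute(4)=12, compute(5)=19, compute(6)=31, ..., compute(8)=81

Answer: 81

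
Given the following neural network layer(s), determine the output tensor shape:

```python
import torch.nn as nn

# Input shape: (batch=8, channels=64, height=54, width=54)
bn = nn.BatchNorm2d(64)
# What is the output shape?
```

Input: (8, 64, 54, 54) -> Output: (8, 64, 54, 54)

Answer: (8, 64, 54, 54)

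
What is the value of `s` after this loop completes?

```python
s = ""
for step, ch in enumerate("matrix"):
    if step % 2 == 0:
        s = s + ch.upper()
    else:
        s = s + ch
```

Uppercase even positions in 'matrix'
`s` takes the values: "" → "M" → "Ma" → "MaT" → "MaTr" → "MaTrI" → "MaTrIx"

Answer: "MaTrIx"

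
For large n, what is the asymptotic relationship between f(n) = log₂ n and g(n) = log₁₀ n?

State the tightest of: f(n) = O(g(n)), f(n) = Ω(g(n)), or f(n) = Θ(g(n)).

log₂ n vs log₁₀ n: f(n) = Θ(g(n)) — they are asymptotically equivalent (log bases differ by a constant factor).

Answer: f(n) = Θ(g(n)) — they are asymptotically equivalent (log bases differ by a constant factor).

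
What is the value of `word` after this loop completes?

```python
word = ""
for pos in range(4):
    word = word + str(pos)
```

Concatenate digits 0 to 3
`word` takes the values: "" → "0" → "01" → "012" → "0123"

Answer: "0123"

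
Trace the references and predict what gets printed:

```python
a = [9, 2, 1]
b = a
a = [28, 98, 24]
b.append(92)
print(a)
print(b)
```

Key concept: rebinding vs mutation: a is rebound to a new list, b still points at the original.
Step by step:
`a = [9, 2, 1]` → a = [9, 2, 1]
`b = a` → b = [9, 2, 1] (same object as a)
`a = [28, 98, 24]` → a = [28, 98, 24]
`b.append(92)` → b = [9, 2, 1, 92]
`print(a)` → prints [28, 98, 24]
`print(b)` → prints [9, 2, 1, 92]

Answer:
[28, 98, 24]
[9, 2, 1, 92]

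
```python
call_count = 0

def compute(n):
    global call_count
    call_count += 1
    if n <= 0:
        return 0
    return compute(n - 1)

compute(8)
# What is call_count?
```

Linear recursion stepping by 1: 9 calls from n=8 down to ≤0.

Answer: 9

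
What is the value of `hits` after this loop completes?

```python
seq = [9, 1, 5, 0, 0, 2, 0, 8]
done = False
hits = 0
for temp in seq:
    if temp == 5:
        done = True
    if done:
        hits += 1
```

Count elements after first 5 in [9, 1, 5, 0, 0, 2, 0, 8]
`hits` takes the values: 0 → 1 → 2 → 3 → 4 → 5 → 6

Answer: 6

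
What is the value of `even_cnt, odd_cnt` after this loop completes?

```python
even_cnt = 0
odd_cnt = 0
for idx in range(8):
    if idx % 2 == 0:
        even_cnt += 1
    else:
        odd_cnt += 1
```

Count evens and odds in range(8)
`even_cnt, odd_cnt` takes the values: (0, 0) → (1, 0) → (1, 1) → (2, 1) → (2, 2) → (3, 2) → (3, 3) → (4, 3) → (4, 4)

Answer: 4, 4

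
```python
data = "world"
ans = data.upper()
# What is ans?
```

Trace:
`data = "world"` → data = 'world'
`ans = data.upper()` → ans = 'WORLD'
So ans = 'WORLD'

Answer: 'WORLD'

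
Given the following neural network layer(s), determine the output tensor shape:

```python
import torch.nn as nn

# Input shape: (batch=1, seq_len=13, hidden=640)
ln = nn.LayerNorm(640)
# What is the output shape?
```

Input: (1, 13, 640) -> Output: (1, 13, 640)

Answer: (1, 13, 640)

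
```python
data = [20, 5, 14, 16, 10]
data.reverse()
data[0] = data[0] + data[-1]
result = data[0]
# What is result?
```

Trace:
`data = [20, 5, 14, 16, 10]` → data = [20, 5, 14, 16, 10]
`data.reverse()` → data = [10, 16, 14, 5, 20]
`data[0] = data[0] + data[-1]` → data = [30, 16, 14, 5, 20]
`result = data[0]` → result = 30
So result = 30

Answer: 30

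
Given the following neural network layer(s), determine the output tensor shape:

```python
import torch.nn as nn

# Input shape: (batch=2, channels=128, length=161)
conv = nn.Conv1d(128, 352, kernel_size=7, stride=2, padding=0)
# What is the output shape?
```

Input: (2, 128, 161) -> Output: (2, 352, 78)

Answer: (2, 352, 78)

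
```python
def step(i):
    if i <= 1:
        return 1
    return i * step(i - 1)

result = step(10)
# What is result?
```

step(10) = 10 * 9 * 8 * 7 * 6 * 5 * 4 * 3 * 2 * 1 = 3628800

Answer: 3628800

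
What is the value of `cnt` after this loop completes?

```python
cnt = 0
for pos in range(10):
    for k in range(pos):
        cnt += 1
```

Triangle number: 0+1+2+...+9
`cnt` takes the values: 0 → 1 → 2 → 3 → 4 → 5 → 6 → 7 → 8 → 9 → 10 → 11 → 12 → 13 → 14 → 15 → 16 → 17 → 18 → 19 → 20 → 21 → 22 → 23 → 24 → 25 → 26 → 27 → 28 → 29 → … → 41 → 42 → 43 → 44 → 45

Answer: 45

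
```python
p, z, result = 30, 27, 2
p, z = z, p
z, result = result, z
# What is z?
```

Trace:
`p, z, result = 30, 27, 2` → p = 30; z = 27; result = 2
`p, z = z, p` → p = 27; z = 30
`z, result = result, z` → z = 2; result = 30
So z = 2

Answer: 2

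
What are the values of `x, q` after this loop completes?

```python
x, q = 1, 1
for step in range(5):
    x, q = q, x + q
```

Fibonacci: after 5 iterations
`x, q` takes the values: (1, 1) → (1, 2) → (2, 3) → (3, 5) → (5, 8) → (8, 13)

Answer: 8, 13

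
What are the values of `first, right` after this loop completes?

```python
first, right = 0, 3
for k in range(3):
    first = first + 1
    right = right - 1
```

first goes 0→3, right goes 3→0
`first, right` takes the values: (0, 3) → (1, 3) → (1, 2) → (2, 2) → (2, 1) → (3, 1) → (3, 0)

Answer: 3, 0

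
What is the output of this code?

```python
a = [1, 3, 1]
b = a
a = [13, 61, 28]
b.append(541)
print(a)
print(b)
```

Key concept: rebinding vs mutation: a is rebound to a new list, b still points at the original.
Step by step:
`a = [1, 3, 1]` → a = [1, 3, 1]
`b = a` → b = [1, 3, 1] (same object as a)
`a = [13, 61, 28]` → a = [13, 61, 28]
`b.append(541)` → b = [1, 3, 1, 541]
`print(a)` → prints [13, 61, 28]
`print(b)` → prints [1, 3, 1, 541]

Answer:
[13, 61, 28]
[1, 3, 1, 541]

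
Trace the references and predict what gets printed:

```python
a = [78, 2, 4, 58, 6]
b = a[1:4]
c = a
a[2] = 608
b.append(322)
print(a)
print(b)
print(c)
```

Key concept: slice vs alias.
Step by step:
`a = [78, 2, 4, 58, 6]` → a = [78, 2, 4, 58, 6]
`b = a[1:4]` → b = [2, 4, 58]
`c = a` → c = [78, 2, 4, 58, 6] (same object as a)
`a[2] = 608` → a = [78, 2, 608, 58, 6] (same object as c); c = [78, 2, 608, 58, 6] (same object as a)
`b.append(322)` → b = [2, 4, 58, 322]
`print(a)` → prints [78, 2, 608, 58, 6]
`print(b)` → prints [2, 4, 58, 322]
`print(c)` → prints [78, 2, 608, 58, 6]

Answer:
[78, 2, 608, 58, 6]
[2, 4, 58, 322]
[78, 2, 608, 58, 6]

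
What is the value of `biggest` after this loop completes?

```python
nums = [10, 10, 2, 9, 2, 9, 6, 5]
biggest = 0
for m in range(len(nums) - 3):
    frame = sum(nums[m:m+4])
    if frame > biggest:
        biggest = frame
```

Max sum of 4-element window in [10, 10, 2, 9, 2, 9, 6, 5]
`biggest` takes the values: 0 → 31

Answer: 31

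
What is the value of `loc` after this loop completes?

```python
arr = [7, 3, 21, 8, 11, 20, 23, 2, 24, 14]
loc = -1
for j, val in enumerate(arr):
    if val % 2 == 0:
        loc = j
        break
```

First even number index in [7, 3, 21, 8, 11, 20, 23, 2, 24, 14]
`loc` takes the values: -1 → 3

Answer: 3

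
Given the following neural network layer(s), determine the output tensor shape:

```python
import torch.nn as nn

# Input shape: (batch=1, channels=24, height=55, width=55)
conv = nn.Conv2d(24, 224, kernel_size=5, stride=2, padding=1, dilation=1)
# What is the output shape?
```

Input: (1, 24, 55, 55) -> Output: (1, 224, 27, 27)

Answer: (1, 224, 27, 27)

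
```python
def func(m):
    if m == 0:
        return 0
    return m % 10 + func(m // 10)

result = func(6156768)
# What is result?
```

Sum of digits of 6156768: 8 + 6 + 7 + 6 + 5 + 1 + 6 = 39

Answer: 39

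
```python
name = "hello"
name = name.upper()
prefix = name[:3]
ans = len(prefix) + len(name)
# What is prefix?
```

Trace:
`name = "hello"` → name = 'hello'
`name = name.upper()` → name = 'HELLO'
`prefix = name[:3]` → prefix = 'HEL'
`ans = len(prefix) + len(name)` → ans = 8
So prefix = 'HEL'

Answer: 'HEL'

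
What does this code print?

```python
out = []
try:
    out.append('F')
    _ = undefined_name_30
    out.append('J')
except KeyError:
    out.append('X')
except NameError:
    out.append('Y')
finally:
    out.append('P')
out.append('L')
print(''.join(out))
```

Execution trace: 'F' (try body) → 'Y' (except NameError) → 'P' (finally) → 'L' (after the try/except). Output: FYPL

Answer: FYPL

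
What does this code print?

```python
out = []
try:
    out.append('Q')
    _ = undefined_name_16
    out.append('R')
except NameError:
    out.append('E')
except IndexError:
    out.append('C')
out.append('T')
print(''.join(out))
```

Execution trace: 'Q' (try body) → 'E' (except NameError) → 'T' (after the try/except). Output: QET

Answer: QET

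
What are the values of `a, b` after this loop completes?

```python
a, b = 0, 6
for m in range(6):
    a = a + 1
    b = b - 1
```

a goes 0→6, b goes 6→0
`a, b` takes the values: (0, 6) → (1, 6) → (1, 5) → (2, 5) → (2, 4) → (3, 4) → (3, 3) → (4, 3) → (4, 2) → (5, 2) → (5, 1) → (6, 1) → (6, 0)

Answer: 6, 0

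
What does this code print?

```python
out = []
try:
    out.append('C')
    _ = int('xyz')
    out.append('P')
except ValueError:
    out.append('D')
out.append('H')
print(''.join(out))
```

Execution trace: 'C' (try body) → 'D' (except ValueError) → 'H' (after the try/except). Output: CDH

Answer: CDH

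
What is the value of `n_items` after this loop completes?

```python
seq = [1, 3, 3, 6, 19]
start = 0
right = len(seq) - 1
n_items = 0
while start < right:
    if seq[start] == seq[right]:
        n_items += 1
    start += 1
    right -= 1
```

Count matching pairs from ends
`n_items` takes the values: 0

Answer: 0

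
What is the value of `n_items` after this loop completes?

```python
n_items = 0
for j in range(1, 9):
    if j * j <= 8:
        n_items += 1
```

Count numbers where j² ≤ 8
`n_items` takes the values: 0 → 1 → 2

Answer: 2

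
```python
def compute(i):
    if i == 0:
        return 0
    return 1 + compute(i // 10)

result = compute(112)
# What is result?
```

Count of digits of 112: 3

Answer: 3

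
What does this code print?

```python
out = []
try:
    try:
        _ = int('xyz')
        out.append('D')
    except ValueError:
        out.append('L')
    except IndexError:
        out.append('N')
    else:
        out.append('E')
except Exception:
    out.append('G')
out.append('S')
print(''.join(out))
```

Execution trace: 'L' (inner except ValueError) → 'S' (after the try/except). Output: LS

Answer: LS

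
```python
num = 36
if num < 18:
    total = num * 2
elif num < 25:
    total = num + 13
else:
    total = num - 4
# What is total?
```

Trace:
`num = 36` → num = 36
`if num < 18: ...` → num < 18 is False, num < 25 is False, take else branch → total = 32
So total = 32

Answer: 32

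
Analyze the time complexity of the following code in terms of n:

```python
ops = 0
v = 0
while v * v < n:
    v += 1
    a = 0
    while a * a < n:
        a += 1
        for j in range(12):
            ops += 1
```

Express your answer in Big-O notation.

Each loop level contributes: √n × √n × 1. Multiplying the contributions gives O(n).

Answer: O(n)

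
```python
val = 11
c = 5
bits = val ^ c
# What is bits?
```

Trace:
`val = 11` → val = 11
`c = 5` → c = 5
`bits = val ^ c` → bits = 14
So bits = 14

Answer: 14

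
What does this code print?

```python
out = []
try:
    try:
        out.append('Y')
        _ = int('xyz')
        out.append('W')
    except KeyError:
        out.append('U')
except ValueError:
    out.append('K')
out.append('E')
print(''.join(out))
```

Execution trace: 'Y' (try body) → 'K' (outer except ValueError) → 'E' (after the try/except). Output: YKE

Answer: YKE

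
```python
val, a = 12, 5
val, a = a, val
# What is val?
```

Trace:
`val, a = 12, 5` → val = 12; a = 5
`val, a = a, val` → val = 5; a = 12
So val = 5

Answer: 5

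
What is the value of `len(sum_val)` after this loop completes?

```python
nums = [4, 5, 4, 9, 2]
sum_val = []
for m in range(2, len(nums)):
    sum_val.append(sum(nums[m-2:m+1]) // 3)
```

Number of 3-element averages
`sum_val` takes the values: [] → [4] → [4, 6] → [4, 6, 5]
So `len(sum_val)` = 3

Answer: 3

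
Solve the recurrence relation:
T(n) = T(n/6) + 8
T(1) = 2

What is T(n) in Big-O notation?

Each step divides n by 6 and adds 8. After log_6(n) steps we reach T(1)=2. So T(n) = 8·log_6(n) + 2 = O(log n).

Answer: O(log n)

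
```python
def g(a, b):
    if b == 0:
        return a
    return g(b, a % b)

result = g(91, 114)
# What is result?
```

g(91, 114) -> g(114, 91) -> g(91, 23) -> g(23, 22) -> g(22, 1) -> g(1, 0) -> 1

Answer: 1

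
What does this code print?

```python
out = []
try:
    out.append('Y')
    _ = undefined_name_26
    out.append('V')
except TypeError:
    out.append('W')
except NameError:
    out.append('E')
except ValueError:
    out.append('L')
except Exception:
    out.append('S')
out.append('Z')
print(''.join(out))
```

Execution trace: 'Y' (try body) → 'E' (except NameError) → 'Z' (after the try/except). Output: YEZ

Answer: YEZ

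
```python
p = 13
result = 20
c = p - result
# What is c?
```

Trace:
`p = 13` → p = 13
`result = 20` → result = 20
`c = p - result` → c = -7
So c = -7

Answer: -7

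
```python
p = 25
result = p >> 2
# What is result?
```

Trace:
`p = 25` → p = 25
`result = p >> 2` → result = 6
So result = 6

Answer: 6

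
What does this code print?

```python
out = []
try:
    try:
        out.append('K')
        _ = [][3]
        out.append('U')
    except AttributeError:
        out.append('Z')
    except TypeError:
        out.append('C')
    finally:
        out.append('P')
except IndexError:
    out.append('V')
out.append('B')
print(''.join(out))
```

Execution trace: 'K' (try body) → 'P' (finally) → 'V' (outer except IndexError) → 'B' (after the try/except). Output: KPVB

Answer: KPVB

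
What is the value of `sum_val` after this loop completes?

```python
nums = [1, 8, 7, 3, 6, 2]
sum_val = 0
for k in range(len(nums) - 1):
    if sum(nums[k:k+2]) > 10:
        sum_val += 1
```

Count windows with sum > 10
`sum_val` takes the values: 0 → 1

Answer: 1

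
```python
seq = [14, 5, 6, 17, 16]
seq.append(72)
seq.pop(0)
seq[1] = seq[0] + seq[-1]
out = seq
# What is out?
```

Trace:
`seq = [14, 5, 6, 17, 16]` → seq = [14, 5, 6, 17, 16]
`seq.append(72)` → seq = [14, 5, 6, 17, 16, 72]
`seq.pop(0)` → seq = [5, 6, 17, 16, 72]
`seq[1] = seq[0] + seq[-1]` → seq = [5, 77, 17, 16, 72]
`out = seq` → out = [5, 77, 17, 16, 72]
So out = [5, 77, 17, 16, 72]

Answer: [5, 77, 17, 16, 72]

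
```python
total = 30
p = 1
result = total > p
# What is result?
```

Trace:
`total = 30` → total = 30
`p = 1` → p = 1
`result = total > p` → result = True
So result = True

Answer: True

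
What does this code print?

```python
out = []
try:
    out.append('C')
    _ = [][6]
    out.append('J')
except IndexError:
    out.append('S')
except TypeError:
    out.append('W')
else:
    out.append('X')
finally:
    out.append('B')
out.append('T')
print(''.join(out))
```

Execution trace: 'C' (try body) → 'S' (except IndexError) → 'B' (finally) → 'T' (after the try/except). Output: CSBT

Answer: CSBT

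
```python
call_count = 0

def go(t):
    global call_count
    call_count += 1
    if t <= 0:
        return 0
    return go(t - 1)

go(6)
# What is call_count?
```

Linear recursion stepping by 1: 7 calls from t=6 down to ≤0.

Answer: 7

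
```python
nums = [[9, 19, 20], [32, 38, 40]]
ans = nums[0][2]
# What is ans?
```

Trace:
`nums = [[9, 19, 20], [32, 38, 40]]` → nums = [[9, 19, 20], [32, 38, 40]]
`ans = nums[0][2]` → ans = 20
So ans = 20

Answer: 20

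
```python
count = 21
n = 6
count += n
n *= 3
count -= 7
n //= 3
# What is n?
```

Trace:
`count = 21` → count = 21
`n = 6` → n = 6
`count += n` → count = 27
`n *= 3` → n = 18
`count -= 7` → count = 20
`n //= 3` → n = 6
So n = 6

Answer: 6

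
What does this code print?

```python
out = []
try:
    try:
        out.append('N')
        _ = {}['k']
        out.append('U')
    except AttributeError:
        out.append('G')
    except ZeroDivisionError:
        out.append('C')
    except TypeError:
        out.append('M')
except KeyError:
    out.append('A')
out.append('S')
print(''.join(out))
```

Execution trace: 'N' (try body) → 'A' (outer except KeyError) → 'S' (after the try/except). Output: NAS

Answer: NAS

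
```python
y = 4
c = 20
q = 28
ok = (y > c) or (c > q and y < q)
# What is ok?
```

Trace:
`y = 4` → y = 4
`c = 20` → c = 20
`q = 28` → q = 28
`ok = (y > c) or (c > q and y < q)` → ok = False
So ok = False

Answer: False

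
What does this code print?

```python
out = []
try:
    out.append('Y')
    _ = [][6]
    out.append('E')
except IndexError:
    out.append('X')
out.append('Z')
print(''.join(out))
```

Execution trace: 'Y' (try body) → 'X' (except IndexError) → 'Z' (after the try/except). Output: YXZ

Answer: YXZ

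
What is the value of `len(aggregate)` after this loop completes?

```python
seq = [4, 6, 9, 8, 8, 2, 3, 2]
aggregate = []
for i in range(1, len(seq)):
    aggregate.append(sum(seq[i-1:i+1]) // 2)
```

Number of 2-element averages
`aggregate` takes the values: [] → [5] → [5, 7] → [5, 7, 8] → [5, 7, 8, 8] → [5, 7, 8, 8, 5] → [5, 7, 8, 8, 5, 2] → [5, 7, 8, 8, 5, 2, 2]
So `len(aggregate)` = 7

Answer: 7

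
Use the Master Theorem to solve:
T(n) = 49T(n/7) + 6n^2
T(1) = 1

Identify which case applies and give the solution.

a=49, b=7, f(n)=6n^2. log_7(49) = 2. Since c=2 = 2, Case 2 applies: T(n) = Θ(n^log_b(a) · log n) = O(n^2 log n).

Answer: O(n^2 log n) - Case 2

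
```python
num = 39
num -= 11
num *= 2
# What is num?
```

Trace:
`num = 39` → num = 39
`num -= 11` → num = 28
`num *= 2` → num = 56
So num = 56

Answer: 56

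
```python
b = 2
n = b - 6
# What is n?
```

Trace:
`b = 2` → b = 2
`n = b - 6` → n = -4
So n = -4

Answer: -4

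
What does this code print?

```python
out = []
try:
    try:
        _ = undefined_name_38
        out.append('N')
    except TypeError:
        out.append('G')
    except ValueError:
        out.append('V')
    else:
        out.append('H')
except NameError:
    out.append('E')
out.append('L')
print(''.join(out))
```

Execution trace: 'E' (outer except NameError) → 'L' (after the try/except). Output: EL

Answer: EL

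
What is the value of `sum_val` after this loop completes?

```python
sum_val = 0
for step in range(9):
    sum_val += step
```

Sum of 0 to 8 = 36
`sum_val` takes the values: 0 → 1 → 3 → 6 → 10 → 15 → 21 → 28 → 36

Answer: 36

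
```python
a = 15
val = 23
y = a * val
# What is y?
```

Trace:
`a = 15` → a = 15
`val = 23` → val = 23
`y = a * val` → y = 345
So y = 345

Answer: 345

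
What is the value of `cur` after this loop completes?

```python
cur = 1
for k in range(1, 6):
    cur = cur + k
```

Start at 1, add 1 through 5
`cur` takes the values: 1 → 2 → 4 → 7 → 11 → 16

Answer: 16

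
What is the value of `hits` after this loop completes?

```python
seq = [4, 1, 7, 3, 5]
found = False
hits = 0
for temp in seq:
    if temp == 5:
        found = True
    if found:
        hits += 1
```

Count elements after first 5 in [4, 1, 7, 3, 5]
`hits` takes the values: 0 → 1

Answer: 1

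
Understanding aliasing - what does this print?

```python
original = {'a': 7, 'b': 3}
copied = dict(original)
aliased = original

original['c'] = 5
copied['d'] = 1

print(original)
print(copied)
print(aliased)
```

Key concept: dict() creates copy, assignment creates alias.
Step by step:
`original = {'a': 7, 'b': 3}` → original = {'a': 7, 'b': 3}
`copied = dict(original)` → copied = {'a': 7, 'b': 3}
`aliased = original` → aliased = {'a': 7, 'b': 3} (same object as original)
`original['c'] = 5` → original = {'a': 7, 'b': 3, 'c': 5} (same object as aliased); aliased = {'a': 7, 'b': 3, 'c': 5} (same object as original)
`copied['d'] = 1` → copied = {'a': 7, 'b': 3, 'd': 1}
`print(original)` → prints {'a': 7, 'b': 3, 'c': 5}
`print(copied)` → prints {'a': 7, 'b': 3, 'd': 1}
`print(aliased)` → prints {'a': 7, 'b': 3, 'c': 5}

Answer:
{'a': 7, 'b': 3, 'c': 5}
{'a': 7, 'b': 3, 'd': 1}
{'a': 7, 'b': 3, 'c': 5}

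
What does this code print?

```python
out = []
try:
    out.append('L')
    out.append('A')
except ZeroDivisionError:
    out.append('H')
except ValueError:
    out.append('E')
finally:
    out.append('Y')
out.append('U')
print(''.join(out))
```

Execution trace: 'L' (try body) → 'A' (try body, no exception) → 'Y' (finally) → 'U' (after the try/except). Output: LAYU

Answer: LAYU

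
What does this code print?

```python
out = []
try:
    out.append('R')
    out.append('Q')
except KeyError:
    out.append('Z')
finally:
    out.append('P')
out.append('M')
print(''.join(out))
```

Execution trace: 'R' (try body) → 'Q' (try body, no exception) → 'P' (finally) → 'M' (after the try/except). Output: RQPM

Answer: RQPM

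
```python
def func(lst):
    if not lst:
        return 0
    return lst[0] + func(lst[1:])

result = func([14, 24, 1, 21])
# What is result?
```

14 + 24 + 1 + 21 + 0 = 60

Answer: 60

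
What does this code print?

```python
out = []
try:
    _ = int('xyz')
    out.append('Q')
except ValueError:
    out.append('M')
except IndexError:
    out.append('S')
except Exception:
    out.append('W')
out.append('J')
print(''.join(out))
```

Execution trace: 'M' (except ValueError) → 'J' (after the try/except). Output: MJ

Answer: MJ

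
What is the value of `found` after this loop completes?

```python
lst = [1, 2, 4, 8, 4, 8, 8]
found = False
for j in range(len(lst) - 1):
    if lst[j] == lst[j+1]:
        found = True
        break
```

Check consecutive duplicates in [1, 2, 4, 8, 4, 8, 8]
`found` takes the values: False → True

Answer: True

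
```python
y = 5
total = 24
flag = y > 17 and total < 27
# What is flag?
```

Trace:
`y = 5` → y = 5
`total = 24` → total = 24
`flag = y > 17 and total < 27` → flag = False
So flag = False

Answer: False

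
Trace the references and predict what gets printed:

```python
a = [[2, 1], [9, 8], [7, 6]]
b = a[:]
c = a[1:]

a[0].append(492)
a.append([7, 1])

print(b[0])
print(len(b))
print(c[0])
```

Key concept: slice with nested mutation.
Step by step:
`a = [[2, 1], [9, 8], [7, 6]]` → a = [[2, 1], [9, 8], [7, 6]]
`b = a[:]` → b = [[2, 1], [9, 8], [7, 6]]
`c = a[1:]` → c = [[9, 8], [7, 6]]
`a[0].append(492)` → a = [[2, 1, 492], [9, 8], [7, 6]]; b = [[2, 1, 492], [9, 8], [7, 6]]
`a.append([7, 1])` → a = [[2, 1, 492], [9, 8], [7, 6], [7, 1]]
`print(b[0])` → prints [2, 1, 492]
`print(len(b))` → prints 3
`print(c[0])` → prints [9, 8]

Answer:
[2, 1, 492]
3
[9, 8]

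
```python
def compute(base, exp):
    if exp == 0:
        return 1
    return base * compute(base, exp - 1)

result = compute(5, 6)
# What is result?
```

compute(5, 6) = 5 * 5 * 5 * 5 * 5 * 5 = 15625

Answer: 15625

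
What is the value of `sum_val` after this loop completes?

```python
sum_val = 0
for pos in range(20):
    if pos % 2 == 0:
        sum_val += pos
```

Sum of even numbers 0 to 19
`sum_val` takes the values: 0 → 2 → 6 → 12 → 20 → 30 → 42 → 56 → 72 → 90

Answer: 90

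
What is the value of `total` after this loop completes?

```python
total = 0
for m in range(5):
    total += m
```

Sum of 0 to 4 = 10
`total` takes the values: 0 → 1 → 3 → 6 → 10

Answer: 10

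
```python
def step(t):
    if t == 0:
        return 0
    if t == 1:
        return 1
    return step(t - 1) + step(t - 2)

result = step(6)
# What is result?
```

Build up from base cases: step(0)=0, step(1)=1, step(2)=1, step(3)=2, step(4)=3, step(5)=5, step(6)=8

Answer: 8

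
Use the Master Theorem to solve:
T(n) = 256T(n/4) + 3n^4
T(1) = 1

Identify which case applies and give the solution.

a=256, b=4, f(n)=3n^4. log_4(256) = 4. Since c=4 = 4, Case 2 applies: T(n) = Θ(n^log_b(a) · log n) = O(n^4 log n).

Answer: O(n^4 log n) - Case 2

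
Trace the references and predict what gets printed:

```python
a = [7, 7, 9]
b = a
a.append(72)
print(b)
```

Key concept: basic list aliasing.
Step by step:
`a = [7, 7, 9]` → a = [7, 7, 9]
`b = a` → b = [7, 7, 9] (same object as a)
`a.append(72)` → a = [7, 7, 9, 72] (same object as b); b = [7, 7, 9, 72] (same object as a)
`print(b)` → prints [7, 7, 9, 72]

Answer: [7, 7, 9, 72]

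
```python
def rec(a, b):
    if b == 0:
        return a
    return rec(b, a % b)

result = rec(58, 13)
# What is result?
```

rec(58, 13) -> rec(13, 6) -> rec(6, 1) -> rec(1, 0) -> 1

Answer: 1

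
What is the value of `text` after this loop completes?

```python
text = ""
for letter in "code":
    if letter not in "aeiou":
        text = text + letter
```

Remove vowels from 'code'
`text` takes the values: "" → "c" → "cd"

Answer: "cd"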